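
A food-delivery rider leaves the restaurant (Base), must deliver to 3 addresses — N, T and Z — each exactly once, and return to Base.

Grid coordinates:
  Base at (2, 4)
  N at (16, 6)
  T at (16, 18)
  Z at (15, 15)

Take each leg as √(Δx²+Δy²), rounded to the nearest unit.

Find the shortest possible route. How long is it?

With 3 stops there are 3!/2 = 3 distinct round trips (a route and its reverse cost the same).
Base - N - T - Z - Base: 14+12+3+17 = 46
Base - N - Z - T - Base: 14+9+3+20 = 46
Base - T - N - Z - Base: 20+12+9+17 = 58
The minimum is 46.
One optimal route: Base → N → T → Z → Base (or its reverse).

Minimum total distance: 46.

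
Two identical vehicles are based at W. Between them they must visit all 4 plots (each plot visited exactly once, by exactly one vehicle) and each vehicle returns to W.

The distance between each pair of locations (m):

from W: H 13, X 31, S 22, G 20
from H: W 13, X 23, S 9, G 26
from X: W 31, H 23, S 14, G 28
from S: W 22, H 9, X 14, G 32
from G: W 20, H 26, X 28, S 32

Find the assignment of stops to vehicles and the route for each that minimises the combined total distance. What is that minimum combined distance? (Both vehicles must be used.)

107 m — the smallest possible combined total.

Check every non-empty split of the stops between the two vehicles; for each half take its own optimal tour:
  {H} + {X, S, G}: 26 + 84 = 110
  {X} + {H, S, G}: 62 + 74 = 136
  {H, X} + {S, G}: 67 + 74 = 141
  {S} + {H, X, G}: 44 + 84 = 128
  {H, S} + {X, G}: 44 + 79 = 123
  {X, S} + {H, G}: 67 + 59 = 126
  … (7 splits in total)
  {H, X, S} + {G}: 67 + 40 = 107  ← best
Best: vehicle 1 W → H → S → X → W = 67; vehicle 2 W → G → W = 40; combined 107.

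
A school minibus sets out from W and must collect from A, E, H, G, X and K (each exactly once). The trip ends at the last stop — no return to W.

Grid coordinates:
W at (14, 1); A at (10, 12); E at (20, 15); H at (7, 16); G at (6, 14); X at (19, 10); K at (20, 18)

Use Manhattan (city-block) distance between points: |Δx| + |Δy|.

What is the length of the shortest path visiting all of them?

There are 6! = 720 possible orderings.
W→A→E→H→G→X→K: 15+13+14+3+17+9 = 71
W→A→E→H→G→K→X: 15+13+14+3+18+9 = 72
W→A→E→H→X→G→K: 15+13+14+18+17+18 = 95
W→A→E→H→X→K→G: 15+13+14+18+9+18 = 87
W→A→E→H→K→G→X: 15+13+14+15+18+17 = 92
W→A→E→H→K→X→G: 15+13+14+15+9+17 = 83
W→A→E→G→H→X→K: 15+13+15+3+18+9 = 73
W→A→E→G→H→K→X: 15+13+15+3+15+9 = 70
… (712 more)
W→X→E→K→H→G→A: 14+6+3+15+3+6 = 47  ← best
The minimum is 47.
One shortest path: W → X → E → K → H → G → A.

47 — the minimum one-way total.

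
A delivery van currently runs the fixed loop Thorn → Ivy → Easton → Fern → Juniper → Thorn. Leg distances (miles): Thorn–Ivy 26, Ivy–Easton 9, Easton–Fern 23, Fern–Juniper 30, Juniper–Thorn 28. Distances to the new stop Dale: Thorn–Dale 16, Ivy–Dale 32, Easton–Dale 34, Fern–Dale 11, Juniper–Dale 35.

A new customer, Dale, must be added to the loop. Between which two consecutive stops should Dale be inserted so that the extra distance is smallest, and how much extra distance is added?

Insertion cost between consecutive stops i–j is d(i,Dale) + d(Dale,j) − d(i,j):
  between Thorn and Ivy: 16 + 32 − 26 = 22
  between Ivy and Easton: 32 + 34 − 9 = 57
  between Easton and Fern: 34 + 11 − 23 = 22
  between Fern and Juniper: 11 + 35 − 30 = 16
  between Juniper and Thorn: 35 + 16 − 28 = 23
Cheapest insertion is between Fern and Juniper, adding 16.
New total = 116 + 16 = 132.

Minimum extra distance: 16 miles, inserting Dale between Fern and Juniper.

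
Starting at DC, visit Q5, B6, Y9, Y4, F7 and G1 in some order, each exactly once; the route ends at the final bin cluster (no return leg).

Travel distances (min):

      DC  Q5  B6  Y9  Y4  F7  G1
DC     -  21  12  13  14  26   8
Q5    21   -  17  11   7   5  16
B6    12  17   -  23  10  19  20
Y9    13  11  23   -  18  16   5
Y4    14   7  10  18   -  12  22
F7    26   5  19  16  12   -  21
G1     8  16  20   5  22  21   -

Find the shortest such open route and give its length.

51 min — the minimum one-way total.

There are 6! = 720 possible orderings.
DC→Q5→B6→Y9→Y4→F7→G1: 21+17+23+18+12+21 = 112
DC→Q5→B6→Y9→Y4→G1→F7: 21+17+23+18+22+21 = 122
DC→Q5→B6→Y9→F7→Y4→G1: 21+17+23+16+12+22 = 111
DC→Q5→B6→Y9→F7→G1→Y4: 21+17+23+16+21+22 = 120
DC→Q5→B6→Y9→G1→Y4→F7: 21+17+23+5+22+12 = 100
DC→Q5→B6→Y9→G1→F7→Y4: 21+17+23+5+21+12 = 99
DC→Q5→B6→Y4→Y9→F7→G1: 21+17+10+18+16+21 = 103
DC→Q5→B6→Y4→Y9→G1→F7: 21+17+10+18+5+21 = 92
… (712 more)
DC→G1→Y9→Q5→F7→Y4→B6: 8+5+11+5+12+10 = 51  ← best
The minimum is 51.
One shortest path: DC → G1 → Y9 → Q5 → F7 → Y4 → B6.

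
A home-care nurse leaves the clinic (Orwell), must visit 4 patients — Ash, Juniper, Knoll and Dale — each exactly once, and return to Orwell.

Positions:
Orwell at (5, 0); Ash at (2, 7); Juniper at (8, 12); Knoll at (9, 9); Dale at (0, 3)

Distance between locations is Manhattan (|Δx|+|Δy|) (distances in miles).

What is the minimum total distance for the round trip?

Orwell→Ash→Juniper→Knoll→Dale→Orwell: 10+11+4+15+8 = 48
Orwell→Ash→Juniper→Dale→Knoll→Orwell: 10+11+17+15+13 = 66
Orwell→Ash→Knoll→Juniper→Dale→Orwell: 10+9+4+17+8 = 48
Orwell→Ash→Knoll→Dale→Juniper→Orwell: 10+9+15+17+15 = 66
Orwell→Ash→Dale→Juniper→Knoll→Orwell: 10+6+17+4+13 = 50
Orwell→Ash→Dale→Knoll→Juniper→Orwell: 10+6+15+4+15 = 50
Orwell→Juniper→Ash→Knoll→Dale→Orwell: 15+11+9+15+8 = 58
Orwell→Juniper→Ash→Dale→Knoll→Orwell: 15+11+6+15+13 = 60
Orwell→Juniper→Knoll→Ash→Dale→Orwell: 15+4+9+6+8 = 42
Orwell→Juniper→Dale→Ash→Knoll→Orwell: 15+17+6+9+13 = 60
Orwell→Knoll→Ash→Juniper→Dale→Orwell: 13+9+11+17+8 = 58
Orwell→Knoll→Juniper→Ash→Dale→Orwell: 13+4+11+6+8 = 42
The minimum is 42.
One optimal route: Orwell → Juniper → Knoll → Ash → Dale → Orwell (or its reverse).

Minimum total distance: 42 miles.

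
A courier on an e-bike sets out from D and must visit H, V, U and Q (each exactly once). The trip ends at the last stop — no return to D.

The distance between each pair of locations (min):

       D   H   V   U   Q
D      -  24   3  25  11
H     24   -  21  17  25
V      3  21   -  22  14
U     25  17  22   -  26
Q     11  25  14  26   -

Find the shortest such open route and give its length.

Minimum one-way distance = 59 min.

There are 4! = 24 possible orderings.
D→H→V→U→Q: 24+21+22+26 = 93
D→H→V→Q→U: 24+21+14+26 = 85
D→H→U→V→Q: 24+17+22+14 = 77
D→H→U→Q→V: 24+17+26+14 = 81
D→H→Q→V→U: 24+25+14+22 = 85
D→H→Q→U→V: 24+25+26+22 = 97
D→V→H→U→Q: 3+21+17+26 = 67
D→V→H→Q→U: 3+21+25+26 = 75
D→V→U→H→Q: 3+22+17+25 = 67
D→V→U→Q→H: 3+22+26+25 = 76
D→V→Q→H→U: 3+14+25+17 = 59
D→V→Q→U→H: 3+14+26+17 = 60
D→U→H→V→Q: 25+17+21+14 = 77
D→U→H→Q→V: 25+17+25+14 = 81
… (10 more)
The minimum is 59.
One shortest path: D → V → Q → H → U.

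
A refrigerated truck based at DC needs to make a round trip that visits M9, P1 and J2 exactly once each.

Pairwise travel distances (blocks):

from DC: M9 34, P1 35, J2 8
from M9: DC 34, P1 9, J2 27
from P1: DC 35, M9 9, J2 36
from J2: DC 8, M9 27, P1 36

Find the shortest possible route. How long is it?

Shortest round trip = 79 blocks.

There are 3 distinct closed tours to check (reversals are equivalent).
DC - M9 - P1 - J2 - DC: 34+9+36+8 = 87
DC - M9 - J2 - P1 - DC: 34+27+36+35 = 132
DC - P1 - M9 - J2 - DC: 35+9+27+8 = 79
The minimum is 79.
One optimal route: DC → P1 → M9 → J2 → DC (or its reverse).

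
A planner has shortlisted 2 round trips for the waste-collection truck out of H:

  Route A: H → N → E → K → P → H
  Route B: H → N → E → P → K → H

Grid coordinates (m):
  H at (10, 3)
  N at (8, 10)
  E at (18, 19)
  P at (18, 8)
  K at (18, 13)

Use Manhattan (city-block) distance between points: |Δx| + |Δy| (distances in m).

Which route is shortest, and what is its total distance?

Shortest is Route A, total 52 m.

Route A: 9 + 19 + 6 + 5 + 13 = 52
Route B: 9 + 19 + 11 + 5 + 18 = 62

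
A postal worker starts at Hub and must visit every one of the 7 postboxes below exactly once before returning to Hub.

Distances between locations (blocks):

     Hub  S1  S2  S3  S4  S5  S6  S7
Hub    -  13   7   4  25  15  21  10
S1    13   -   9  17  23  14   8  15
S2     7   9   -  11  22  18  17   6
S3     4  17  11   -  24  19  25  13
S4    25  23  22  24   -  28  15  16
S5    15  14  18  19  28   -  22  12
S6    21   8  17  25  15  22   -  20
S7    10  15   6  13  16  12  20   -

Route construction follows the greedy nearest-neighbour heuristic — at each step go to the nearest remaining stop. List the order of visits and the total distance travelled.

Hub → [S3:4 / S2:7 / S7:10 / S1:13 / S5:15 / S6:21 / S4:25] → S3 (4)
S3 → [S2:11 / S7:13 / S1:17 / S5:19 / S4:24 / S6:25] → S2 (11)
S2 → [S7:6 / S1:9 / S6:17 / S5:18 / S4:22] → S7 (6)
S7 → [S5:12 / S1:15 / S4:16 / S6:20] → S5 (12)
S5 → [S1:14 / S6:22 / S4:28] → S1 (14)
S1 → [S6:8 / S4:23] → S6 (8)
S6 → [S4:15] → S4 (15)
Return S4→Hub: 25.
Total = 4 + 11 + 6 + 12 + 14 + 8 + 15 + 25 = 95.

95 blocks along Hub → S3 → S2 → S7 → S5 → S1 → S6 → S4 → Hub.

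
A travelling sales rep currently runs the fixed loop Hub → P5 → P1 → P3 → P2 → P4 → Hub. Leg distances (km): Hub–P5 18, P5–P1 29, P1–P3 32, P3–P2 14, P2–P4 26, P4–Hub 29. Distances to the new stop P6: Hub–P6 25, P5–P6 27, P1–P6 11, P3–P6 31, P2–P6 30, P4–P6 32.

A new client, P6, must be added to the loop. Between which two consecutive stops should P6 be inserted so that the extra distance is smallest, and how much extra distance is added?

Adding 9 km by placing P6 on the P5–P1 leg.

Insertion cost between consecutive stops i–j is d(i,P6) + d(P6,j) − d(i,j):
  between Hub and P5: 25 + 27 − 18 = 34
  between P5 and P1: 27 + 11 − 29 = 9
  between P1 and P3: 11 + 31 − 32 = 10
  between P3 and P2: 31 + 30 − 14 = 47
  between P2 and P4: 30 + 32 − 26 = 36
  between P4 and Hub: 32 + 25 − 29 = 28
Cheapest insertion is between P5 and P1, adding 9.
New total = 148 + 9 = 157.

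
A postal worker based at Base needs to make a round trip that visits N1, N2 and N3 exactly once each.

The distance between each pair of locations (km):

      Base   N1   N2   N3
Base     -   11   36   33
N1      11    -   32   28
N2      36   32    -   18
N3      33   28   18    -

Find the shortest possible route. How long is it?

There are 3 distinct closed tours to check (reversals are equivalent).
Base - N1 - N2 - N3 - Base: 11+32+18+33 = 94
Base - N1 - N3 - N2 - Base: 11+28+18+36 = 93
Base - N2 - N1 - N3 - Base: 36+32+28+33 = 129
The minimum is 93.
One optimal route: Base → N1 → N3 → N2 → Base (or its reverse).

Minimum total distance: 93 km.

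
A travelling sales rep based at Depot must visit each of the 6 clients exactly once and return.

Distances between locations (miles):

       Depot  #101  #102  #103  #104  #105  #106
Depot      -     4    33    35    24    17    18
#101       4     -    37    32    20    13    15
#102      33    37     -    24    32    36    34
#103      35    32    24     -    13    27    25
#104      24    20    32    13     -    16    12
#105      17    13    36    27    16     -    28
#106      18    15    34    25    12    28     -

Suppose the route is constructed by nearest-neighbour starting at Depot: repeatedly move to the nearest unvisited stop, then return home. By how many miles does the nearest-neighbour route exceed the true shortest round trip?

Excess over optimum: 7 miles.

Depot: #101=4, #105=17, #106=18, #104=24, #102=33, #103=35 ⇒ #101
#101: #105=13, #106=15, #104=20, #103=32, #102=37 ⇒ #105
#105: #104=16, #103=27, #106=28, #102=36 ⇒ #104
#104: #106=12, #103=13, #102=32 ⇒ #106
#106: #103=25, #102=34 ⇒ #103
#103: #102=24 ⇒ #102
NN route Depot → #101 → #105 → #104 → #106 → #103 → #102 → Depot costs 127.
Optimal: Depot → #101 → #105 → #102 → #103 → #104 → #106 → Depot costs 120 (by enumerating all 360 distinct tours).
Excess = 127 − 120 = 7.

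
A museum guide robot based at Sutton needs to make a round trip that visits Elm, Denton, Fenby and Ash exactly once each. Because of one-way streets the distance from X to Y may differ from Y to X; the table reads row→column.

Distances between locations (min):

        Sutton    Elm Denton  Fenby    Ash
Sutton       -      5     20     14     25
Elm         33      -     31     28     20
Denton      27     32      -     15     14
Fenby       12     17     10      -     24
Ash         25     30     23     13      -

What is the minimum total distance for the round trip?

Sutton-Elm-Denton-Fenby-Ash-Sutton: 5+31+15+24+25 = 100
Sutton-Elm-Denton-Ash-Fenby-Sutton: 5+31+14+13+12 = 75
Sutton-Elm-Fenby-Denton-Ash-Sutton: 5+28+10+14+25 = 82
Sutton-Elm-Fenby-Ash-Denton-Sutton: 5+28+24+23+27 = 107
Sutton-Elm-Ash-Denton-Fenby-Sutton: 5+20+23+15+12 = 75
Sutton-Elm-Ash-Fenby-Denton-Sutton: 5+20+13+10+27 = 75
Sutton-Denton-Elm-Fenby-Ash-Sutton: 20+32+28+24+25 = 129
Sutton-Denton-Elm-Ash-Fenby-Sutton: 20+32+20+13+12 = 97
Sutton-Denton-Fenby-Elm-Ash-Sutton: 20+15+17+20+25 = 97
Sutton-Denton-Fenby-Ash-Elm-Sutton: 20+15+24+30+33 = 122
Sutton-Denton-Ash-Elm-Fenby-Sutton: 20+14+30+28+12 = 104
Sutton-Denton-Ash-Fenby-Elm-Sutton: 20+14+13+17+33 = 97
Sutton-Fenby-Elm-Denton-Ash-Sutton: 14+17+31+14+25 = 101
Sutton-Fenby-Elm-Ash-Denton-Sutton: 14+17+20+23+27 = 101
… (10 more)
The minimum is 75.
One optimal route: Sutton → Elm → Denton → Ash → Fenby → Sutton.

75 min — the shortest possible round trip.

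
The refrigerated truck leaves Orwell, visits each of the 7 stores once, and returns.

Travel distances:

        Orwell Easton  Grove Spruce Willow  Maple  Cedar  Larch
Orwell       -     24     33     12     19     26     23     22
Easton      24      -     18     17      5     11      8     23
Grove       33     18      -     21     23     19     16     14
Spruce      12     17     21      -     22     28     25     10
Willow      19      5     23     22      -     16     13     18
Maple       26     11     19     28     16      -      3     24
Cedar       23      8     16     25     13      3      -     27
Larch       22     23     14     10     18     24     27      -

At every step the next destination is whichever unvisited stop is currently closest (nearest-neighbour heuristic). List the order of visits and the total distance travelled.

Total distance 90 via the nearest-neighbour route Orwell → Spruce → Larch → Grove → Cedar → Maple → Easton → Willow → Orwell.

From Orwell: distances to unvisited — Spruce=12, Willow=19, Larch=22, Cedar=23, Easton=24, Maple=26, Grove=33. Nearest is Spruce (12).
From Spruce: distances to unvisited — Larch=10, Easton=17, Grove=21, Willow=22, Cedar=25, Maple=28. Nearest is Larch (10).
From Larch: distances to unvisited — Grove=14, Willow=18, Easton=23, Maple=24, Cedar=27. Nearest is Grove (14).
From Grove: distances to unvisited — Cedar=16, Easton=18, Maple=19, Willow=23. Nearest is Cedar (16).
From Cedar: distances to unvisited — Maple=3, Easton=8, Willow=13. Nearest is Maple (3).
From Maple: distances to unvisited — Easton=11, Willow=16. Nearest is Easton (11).
From Easton: distances to unvisited — Willow=5. Nearest is Willow (5).
Return Willow→Orwell: 19.
Total = 12 + 10 + 14 + 16 + 3 + 11 + 5 + 19 = 90.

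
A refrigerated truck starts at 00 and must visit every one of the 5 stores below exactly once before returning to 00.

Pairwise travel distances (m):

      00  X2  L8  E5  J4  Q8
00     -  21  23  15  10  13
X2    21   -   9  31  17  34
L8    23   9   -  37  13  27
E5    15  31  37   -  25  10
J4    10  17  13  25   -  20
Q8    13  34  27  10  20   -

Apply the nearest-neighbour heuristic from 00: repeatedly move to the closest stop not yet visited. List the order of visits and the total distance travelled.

00 → [J4:10 / Q8:13 / E5:15 / X2:21 / L8:23] → J4 (10)
J4 → [L8:13 / X2:17 / Q8:20 / E5:25] → L8 (13)
L8 → [X2:9 / Q8:27 / E5:37] → X2 (9)
X2 → [E5:31 / Q8:34] → E5 (31)
E5 → [Q8:10] → Q8 (10)
Return Q8→00: 13.
Total = 10 + 13 + 9 + 31 + 10 + 13 = 86.

86 m along 00 → J4 → L8 → X2 → E5 → Q8 → 00.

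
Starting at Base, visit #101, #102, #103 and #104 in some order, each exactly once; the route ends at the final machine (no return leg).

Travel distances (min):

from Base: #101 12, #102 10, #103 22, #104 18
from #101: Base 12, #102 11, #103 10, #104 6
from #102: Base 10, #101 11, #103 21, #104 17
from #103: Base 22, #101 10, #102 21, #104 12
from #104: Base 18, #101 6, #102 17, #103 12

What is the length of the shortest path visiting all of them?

Shortest open route: 39 min.

There are 4! = 24 possible orderings.
Base - #101 - #102 - #103 - #104: 12+11+21+12 = 56
Base - #101 - #102 - #104 - #103: 12+11+17+12 = 52
Base - #101 - #103 - #102 - #104: 12+10+21+17 = 60
Base - #101 - #103 - #104 - #102: 12+10+12+17 = 51
Base - #101 - #104 - #102 - #103: 12+6+17+21 = 56
Base - #101 - #104 - #103 - #102: 12+6+12+21 = 51
Base - #102 - #101 - #103 - #104: 10+11+10+12 = 43
Base - #102 - #101 - #104 - #103: 10+11+6+12 = 39
Base - #102 - #103 - #101 - #104: 10+21+10+6 = 47
Base - #102 - #103 - #104 - #101: 10+21+12+6 = 49
Base - #102 - #104 - #101 - #103: 10+17+6+10 = 43
Base - #102 - #104 - #103 - #101: 10+17+12+10 = 49
Base - #103 - #101 - #102 - #104: 22+10+11+17 = 60
Base - #103 - #101 - #104 - #102: 22+10+6+17 = 55
… (10 more)
The minimum is 39.
One shortest path: Base → #102 → #101 → #104 → #103.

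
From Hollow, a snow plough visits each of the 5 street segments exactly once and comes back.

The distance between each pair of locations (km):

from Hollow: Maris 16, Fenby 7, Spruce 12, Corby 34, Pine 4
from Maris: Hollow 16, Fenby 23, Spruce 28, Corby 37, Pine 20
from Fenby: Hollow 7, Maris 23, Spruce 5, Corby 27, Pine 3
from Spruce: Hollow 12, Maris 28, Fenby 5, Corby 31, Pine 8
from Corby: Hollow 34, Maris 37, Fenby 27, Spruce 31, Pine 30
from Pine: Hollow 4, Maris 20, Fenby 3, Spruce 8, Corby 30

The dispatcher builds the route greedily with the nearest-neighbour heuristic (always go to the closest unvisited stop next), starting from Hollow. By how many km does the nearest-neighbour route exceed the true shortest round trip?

The nearest-neighbour route is 15 km longer than optimal.

Hollow: Pine=4, Fenby=7, Spruce=12, Maris=16, Corby=34 ⇒ Pine
Pine: Fenby=3, Spruce=8, Maris=20, Corby=30 ⇒ Fenby
Fenby: Spruce=5, Maris=23, Corby=27 ⇒ Spruce
Spruce: Maris=28, Corby=31 ⇒ Maris
Maris: Corby=37 ⇒ Corby
NN route Hollow → Pine → Fenby → Spruce → Maris → Corby → Hollow costs 111.
Optimal: Hollow → Maris → Corby → Spruce → Fenby → Pine → Hollow costs 96 (by enumerating all 60 distinct tours).
Excess = 111 − 96 = 15.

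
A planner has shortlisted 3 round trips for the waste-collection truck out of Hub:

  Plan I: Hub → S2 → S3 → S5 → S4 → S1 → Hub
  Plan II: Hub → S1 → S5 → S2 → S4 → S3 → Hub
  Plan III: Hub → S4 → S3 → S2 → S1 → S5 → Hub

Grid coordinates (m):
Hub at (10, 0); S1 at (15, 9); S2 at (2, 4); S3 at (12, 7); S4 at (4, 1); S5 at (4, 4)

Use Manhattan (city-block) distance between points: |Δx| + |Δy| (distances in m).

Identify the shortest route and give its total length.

Plan I: 12 + 13 + 11 + 3 + 19 + 14 = 72
Plan II: 14 + 16 + 2 + 5 + 14 + 9 = 60
Plan III: 7 + 14 + 13 + 18 + 16 + 10 = 78

60 m — Plan II is the shortest.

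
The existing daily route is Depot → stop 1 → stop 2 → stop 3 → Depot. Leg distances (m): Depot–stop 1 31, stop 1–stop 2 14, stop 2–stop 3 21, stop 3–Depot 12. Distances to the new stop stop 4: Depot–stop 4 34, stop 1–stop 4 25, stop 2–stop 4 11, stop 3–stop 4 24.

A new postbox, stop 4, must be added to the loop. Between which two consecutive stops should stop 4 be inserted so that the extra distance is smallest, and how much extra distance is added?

+14 m — insert stop 4 between stop 2 and stop 3.

Insertion cost between consecutive stops i–j is d(i,stop 4) + d(stop 4,j) − d(i,j):
  between Depot and stop 1: 34 + 25 − 31 = 28
  between stop 1 and stop 2: 25 + 11 − 14 = 22
  between stop 2 and stop 3: 11 + 24 − 21 = 14
  between stop 3 and Depot: 24 + 34 − 12 = 46
Cheapest insertion is between stop 2 and stop 3, adding 14.
New total = 78 + 14 = 92.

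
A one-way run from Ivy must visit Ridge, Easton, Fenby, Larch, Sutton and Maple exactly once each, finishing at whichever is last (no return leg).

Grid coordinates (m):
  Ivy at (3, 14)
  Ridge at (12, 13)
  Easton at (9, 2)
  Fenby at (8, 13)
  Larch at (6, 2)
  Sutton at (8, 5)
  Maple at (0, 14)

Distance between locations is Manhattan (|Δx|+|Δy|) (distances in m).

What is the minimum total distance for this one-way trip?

Shortest open route: 35 m.

There are 6! = 720 possible orderings.
Ivy - Ridge - Easton - Fenby - Larch - Sutton - Maple: 10+14+12+13+5+17 = 71
Ivy - Ridge - Easton - Fenby - Larch - Maple - Sutton: 10+14+12+13+18+17 = 84
Ivy - Ridge - Easton - Fenby - Sutton - Larch - Maple: 10+14+12+8+5+18 = 67
Ivy - Ridge - Easton - Fenby - Sutton - Maple - Larch: 10+14+12+8+17+18 = 79
Ivy - Ridge - Easton - Fenby - Maple - Larch - Sutton: 10+14+12+9+18+5 = 68
Ivy - Ridge - Easton - Fenby - Maple - Sutton - Larch: 10+14+12+9+17+5 = 67
Ivy - Ridge - Easton - Larch - Fenby - Sutton - Maple: 10+14+3+13+8+17 = 65
Ivy - Ridge - Easton - Larch - Fenby - Maple - Sutton: 10+14+3+13+9+17 = 66
… (712 more)
Ivy - Maple - Ridge - Fenby - Sutton - Easton - Larch: 3+13+4+8+4+3 = 35  ← best
The minimum is 35.
One shortest path: Ivy → Maple → Ridge → Fenby → Sutton → Easton → Larch.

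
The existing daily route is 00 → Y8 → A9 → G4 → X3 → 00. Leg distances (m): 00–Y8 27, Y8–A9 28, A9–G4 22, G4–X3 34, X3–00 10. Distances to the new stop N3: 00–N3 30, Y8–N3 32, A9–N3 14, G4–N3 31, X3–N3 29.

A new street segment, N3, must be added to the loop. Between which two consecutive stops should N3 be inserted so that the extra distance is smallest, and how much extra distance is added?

Insertion cost between consecutive stops i–j is d(i,N3) + d(N3,j) − d(i,j):
  between 00 and Y8: 30 + 32 − 27 = 35
  between Y8 and A9: 32 + 14 − 28 = 18
  between A9 and G4: 14 + 31 − 22 = 23
  between G4 and X3: 31 + 29 − 34 = 26
  between X3 and 00: 29 + 30 − 10 = 49
Cheapest insertion is between Y8 and A9, adding 18.
New total = 121 + 18 = 139.

Adding 18 m by placing N3 on the Y8–A9 leg.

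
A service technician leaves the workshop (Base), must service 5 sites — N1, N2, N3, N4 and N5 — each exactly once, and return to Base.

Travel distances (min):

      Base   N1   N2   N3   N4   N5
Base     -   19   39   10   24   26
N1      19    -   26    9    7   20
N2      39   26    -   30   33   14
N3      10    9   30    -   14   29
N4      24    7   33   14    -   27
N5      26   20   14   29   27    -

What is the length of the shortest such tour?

Base-N1-N2-N3-N4-N5-Base: 19+26+30+14+27+26 = 142
Base-N1-N2-N3-N5-N4-Base: 19+26+30+29+27+24 = 155
Base-N1-N2-N4-N3-N5-Base: 19+26+33+14+29+26 = 147
Base-N1-N2-N4-N5-N3-Base: 19+26+33+27+29+10 = 144
Base-N1-N2-N5-N3-N4-Base: 19+26+14+29+14+24 = 126
Base-N1-N2-N5-N4-N3-Base: 19+26+14+27+14+10 = 110
Base-N1-N3-N2-N4-N5-Base: 19+9+30+33+27+26 = 144
Base-N1-N3-N2-N5-N4-Base: 19+9+30+14+27+24 = 123
Base-N1-N3-N4-N2-N5-Base: 19+9+14+33+14+26 = 115
Base-N1-N3-N4-N5-N2-Base: 19+9+14+27+14+39 = 122
Base-N1-N3-N5-N2-N4-Base: 19+9+29+14+33+24 = 128
Base-N1-N3-N5-N4-N2-Base: 19+9+29+27+33+39 = 156
Base-N1-N4-N2-N3-N5-Base: 19+7+33+30+29+26 = 144
Base-N1-N4-N2-N5-N3-Base: 19+7+33+14+29+10 = 112
… (46 more)
Base-N3-N4-N1-N2-N5-Base: 10+14+7+26+14+26 = 97  ← best
The minimum is 97.
One optimal route: Base → N3 → N4 → N1 → N2 → N5 → Base (or its reverse).

97 min — the shortest possible round trip.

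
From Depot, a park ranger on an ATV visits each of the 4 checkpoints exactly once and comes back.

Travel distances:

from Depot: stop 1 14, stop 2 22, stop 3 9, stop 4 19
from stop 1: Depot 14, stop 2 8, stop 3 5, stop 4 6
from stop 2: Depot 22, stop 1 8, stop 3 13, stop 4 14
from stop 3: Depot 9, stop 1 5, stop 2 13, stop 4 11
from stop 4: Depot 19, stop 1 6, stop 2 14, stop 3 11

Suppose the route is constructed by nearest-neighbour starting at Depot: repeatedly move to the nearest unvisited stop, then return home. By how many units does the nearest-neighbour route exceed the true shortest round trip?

1 longer than the optimal tour.

From Depot: stop 3=9, stop 1=14, stop 4=19, stop 2=22 → choose stop 3 (9).
From stop 3: stop 1=5, stop 4=11, stop 2=13 → choose stop 1 (5).
From stop 1: stop 4=6, stop 2=8 → choose stop 4 (6).
From stop 4: stop 2=14 → choose stop 2 (14).
NN route Depot → stop 3 → stop 1 → stop 4 → stop 2 → Depot costs 56.
Optimal: Depot → stop 3 → stop 1 → stop 2 → stop 4 → Depot costs 55 (by enumerating all 12 distinct tours).
Excess = 56 − 55 = 1.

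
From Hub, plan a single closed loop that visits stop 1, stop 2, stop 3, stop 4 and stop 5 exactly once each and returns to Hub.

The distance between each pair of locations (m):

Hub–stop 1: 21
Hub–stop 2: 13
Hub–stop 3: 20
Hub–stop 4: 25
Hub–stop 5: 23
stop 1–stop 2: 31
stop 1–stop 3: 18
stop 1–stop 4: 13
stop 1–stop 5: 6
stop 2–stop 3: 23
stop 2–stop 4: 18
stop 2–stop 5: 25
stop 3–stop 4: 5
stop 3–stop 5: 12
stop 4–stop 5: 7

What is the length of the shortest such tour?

Hub - stop 1 - stop 2 - stop 3 - stop 4 - stop 5 - Hub: 21+31+23+5+7+23 = 110
Hub - stop 1 - stop 2 - stop 3 - stop 5 - stop 4 - Hub: 21+31+23+12+7+25 = 119
Hub - stop 1 - stop 2 - stop 4 - stop 3 - stop 5 - Hub: 21+31+18+5+12+23 = 110
Hub - stop 1 - stop 2 - stop 4 - stop 5 - stop 3 - Hub: 21+31+18+7+12+20 = 109
Hub - stop 1 - stop 2 - stop 5 - stop 3 - stop 4 - Hub: 21+31+25+12+5+25 = 119
Hub - stop 1 - stop 2 - stop 5 - stop 4 - stop 3 - Hub: 21+31+25+7+5+20 = 109
Hub - stop 1 - stop 3 - stop 2 - stop 4 - stop 5 - Hub: 21+18+23+18+7+23 = 110
Hub - stop 1 - stop 3 - stop 2 - stop 5 - stop 4 - Hub: 21+18+23+25+7+25 = 119
Hub - stop 1 - stop 3 - stop 4 - stop 2 - stop 5 - Hub: 21+18+5+18+25+23 = 110
Hub - stop 1 - stop 3 - stop 4 - stop 5 - stop 2 - Hub: 21+18+5+7+25+13 = 89
Hub - stop 1 - stop 3 - stop 5 - stop 2 - stop 4 - Hub: 21+18+12+25+18+25 = 119
Hub - stop 1 - stop 3 - stop 5 - stop 4 - stop 2 - Hub: 21+18+12+7+18+13 = 89
Hub - stop 1 - stop 4 - stop 2 - stop 3 - stop 5 - Hub: 21+13+18+23+12+23 = 110
Hub - stop 1 - stop 4 - stop 2 - stop 5 - stop 3 - Hub: 21+13+18+25+12+20 = 109
… (46 more)
Hub - stop 1 - stop 5 - stop 3 - stop 4 - stop 2 - Hub: 21+6+12+5+18+13 = 75  ← best
The minimum is 75.
One optimal route: Hub → stop 1 → stop 5 → stop 3 → stop 4 → stop 2 → Hub (or its reverse).

Shortest round trip = 75 m.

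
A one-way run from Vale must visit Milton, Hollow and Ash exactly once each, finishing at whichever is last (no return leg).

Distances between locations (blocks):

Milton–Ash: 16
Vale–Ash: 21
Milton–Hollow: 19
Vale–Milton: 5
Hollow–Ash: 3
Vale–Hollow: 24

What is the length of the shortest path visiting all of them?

Shortest open route: 24 blocks.

There are 3! = 6 possible orderings.
Vale→Milton→Hollow→Ash: 5+19+3 = 27
Vale→Milton→Ash→Hollow: 5+16+3 = 24
Vale→Hollow→Milton→Ash: 24+19+16 = 59
Vale→Hollow→Ash→Milton: 24+3+16 = 43
Vale→Ash→Milton→Hollow: 21+16+19 = 56
Vale→Ash→Hollow→Milton: 21+3+19 = 43
The minimum is 24.
One shortest path: Vale → Milton → Ash → Hollow.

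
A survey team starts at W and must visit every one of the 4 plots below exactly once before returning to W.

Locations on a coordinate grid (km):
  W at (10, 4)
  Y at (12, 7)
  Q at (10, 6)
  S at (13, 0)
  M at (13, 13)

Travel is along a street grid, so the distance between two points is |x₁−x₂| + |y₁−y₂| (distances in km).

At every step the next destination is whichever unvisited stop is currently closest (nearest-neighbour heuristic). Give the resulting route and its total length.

32 km along W → Q → Y → M → S → W.

W → [Q:2 / Y:5 / S:7 / M:12] → Q (2)
Q → [Y:3 / S:9 / M:10] → Y (3)
Y → [M:7 / S:8] → M (7)
M → [S:13] → S (13)
Return S→W: 7.
Total = 2 + 3 + 7 + 13 + 7 = 32.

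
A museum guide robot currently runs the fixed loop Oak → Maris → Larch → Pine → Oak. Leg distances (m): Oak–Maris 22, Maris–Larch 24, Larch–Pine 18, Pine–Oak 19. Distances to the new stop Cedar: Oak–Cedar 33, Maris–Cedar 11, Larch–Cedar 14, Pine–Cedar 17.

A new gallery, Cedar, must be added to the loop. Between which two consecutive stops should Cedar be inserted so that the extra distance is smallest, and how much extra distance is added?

Insertion cost between consecutive stops i–j is d(i,Cedar) + d(Cedar,j) − d(i,j):
  between Oak and Maris: 33 + 11 − 22 = 22
  between Maris and Larch: 11 + 14 − 24 = 1
  between Larch and Pine: 14 + 17 − 18 = 13
  between Pine and Oak: 17 + 33 − 19 = 31
Cheapest insertion is between Maris and Larch, adding 1.
New total = 83 + 1 = 84.

+1 m — insert Cedar between Maris and Larch.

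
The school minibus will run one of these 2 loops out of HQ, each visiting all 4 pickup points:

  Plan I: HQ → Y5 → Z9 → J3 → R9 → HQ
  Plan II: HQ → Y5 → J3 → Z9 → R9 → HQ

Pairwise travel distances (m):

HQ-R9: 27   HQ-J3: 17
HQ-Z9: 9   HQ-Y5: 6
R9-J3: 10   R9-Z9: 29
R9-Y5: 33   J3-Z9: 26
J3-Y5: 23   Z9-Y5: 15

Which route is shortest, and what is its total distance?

Plan I: 6 + 15 + 26 + 10 + 27 = 84
Plan II: 6 + 23 + 26 + 29 + 27 = 111

84 m — Plan I is the shortest.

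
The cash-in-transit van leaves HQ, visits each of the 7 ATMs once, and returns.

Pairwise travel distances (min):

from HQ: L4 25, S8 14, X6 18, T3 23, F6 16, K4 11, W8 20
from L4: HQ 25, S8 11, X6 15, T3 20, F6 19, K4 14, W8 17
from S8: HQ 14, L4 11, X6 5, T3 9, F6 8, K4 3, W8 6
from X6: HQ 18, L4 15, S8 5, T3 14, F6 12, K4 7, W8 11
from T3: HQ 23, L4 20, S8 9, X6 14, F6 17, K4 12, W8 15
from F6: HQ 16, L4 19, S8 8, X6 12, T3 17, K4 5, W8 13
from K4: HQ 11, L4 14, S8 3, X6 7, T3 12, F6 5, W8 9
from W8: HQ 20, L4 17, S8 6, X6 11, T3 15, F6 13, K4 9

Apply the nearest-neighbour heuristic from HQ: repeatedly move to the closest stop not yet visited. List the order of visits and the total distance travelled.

From HQ: distances to unvisited — K4=11, S8=14, F6=16, X6=18, W8=20, T3=23, L4=25. Nearest is K4 (11).
From K4: distances to unvisited — S8=3, F6=5, X6=7, W8=9, T3=12, L4=14. Nearest is S8 (3).
From S8: distances to unvisited — X6=5, W8=6, F6=8, T3=9, L4=11. Nearest is X6 (5).
From X6: distances to unvisited — W8=11, F6=12, T3=14, L4=15. Nearest is W8 (11).
From W8: distances to unvisited — F6=13, T3=15, L4=17. Nearest is F6 (13).
From F6: distances to unvisited — T3=17, L4=19. Nearest is T3 (17).
From T3: distances to unvisited — L4=20. Nearest is L4 (20).
Return L4→HQ: 25.
Total = 11 + 3 + 5 + 11 + 13 + 17 + 20 + 25 = 105.

105 min along HQ → K4 → S8 → X6 → W8 → F6 → T3 → L4 → HQ.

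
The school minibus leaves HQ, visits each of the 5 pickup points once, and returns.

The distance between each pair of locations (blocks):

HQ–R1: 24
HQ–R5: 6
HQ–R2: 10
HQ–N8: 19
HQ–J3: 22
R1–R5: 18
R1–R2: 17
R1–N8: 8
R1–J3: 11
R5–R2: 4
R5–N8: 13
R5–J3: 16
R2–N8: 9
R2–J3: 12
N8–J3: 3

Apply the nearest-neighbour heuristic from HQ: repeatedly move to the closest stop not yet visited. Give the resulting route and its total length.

Nearest-neighbour total = 57 blocks; route HQ → R5 → R2 → N8 → J3 → R1 → HQ.

From HQ: distances to unvisited — R5=6, R2=10, N8=19, J3=22, R1=24. Nearest is R5 (6).
From R5: distances to unvisited — R2=4, N8=13, J3=16, R1=18. Nearest is R2 (4).
From R2: distances to unvisited — N8=9, J3=12, R1=17. Nearest is N8 (9).
From N8: distances to unvisited — J3=3, R1=8. Nearest is J3 (3).
From J3: distances to unvisited — R1=11. Nearest is R1 (11).
Return R1→HQ: 24.
Total = 6 + 4 + 9 + 3 + 11 + 24 = 57.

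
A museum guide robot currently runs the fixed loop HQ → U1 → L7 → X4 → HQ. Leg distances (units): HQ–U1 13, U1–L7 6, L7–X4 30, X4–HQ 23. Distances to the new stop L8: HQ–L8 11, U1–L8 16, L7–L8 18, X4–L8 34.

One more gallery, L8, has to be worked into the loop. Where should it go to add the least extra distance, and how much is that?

Insertion cost between consecutive stops i–j is d(i,L8) + d(L8,j) − d(i,j):
  between HQ and U1: 11 + 16 − 13 = 14
  between U1 and L7: 16 + 18 − 6 = 28
  between L7 and X4: 18 + 34 − 30 = 22
  between X4 and HQ: 34 + 11 − 23 = 22
Cheapest insertion is between HQ and U1, adding 14.
New total = 72 + 14 = 86.

Minimum extra distance: 14, inserting L8 between HQ and U1.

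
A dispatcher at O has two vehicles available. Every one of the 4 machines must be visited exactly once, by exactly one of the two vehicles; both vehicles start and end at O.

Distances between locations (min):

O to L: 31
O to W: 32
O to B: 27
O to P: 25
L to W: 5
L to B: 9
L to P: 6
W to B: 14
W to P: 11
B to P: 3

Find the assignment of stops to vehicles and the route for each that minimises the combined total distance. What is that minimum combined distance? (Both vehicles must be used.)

Minimum combined distance: 122 min.

There are 2^3 − 1 = 7 ways to divide the 4 stops into two non-empty groups. For each, the best each vehicle can do is its own shortest tour through its group:
  {L} + {W, B, P}: 62 + 73 = 135
  {W} + {L, B, P}: 64 + 67 = 131
  {L, W} + {B, P}: 68 + 55 = 123
  {B} + {L, W, P}: 54 + 68 = 122
  {L, B} + {W, P}: 67 + 68 = 135
  {W, B} + {L, P}: 73 + 62 = 135
  … (7 splits in total)
Best: vehicle 1 O → B → O = 54; vehicle 2 O → W → L → P → O = 68; combined 122.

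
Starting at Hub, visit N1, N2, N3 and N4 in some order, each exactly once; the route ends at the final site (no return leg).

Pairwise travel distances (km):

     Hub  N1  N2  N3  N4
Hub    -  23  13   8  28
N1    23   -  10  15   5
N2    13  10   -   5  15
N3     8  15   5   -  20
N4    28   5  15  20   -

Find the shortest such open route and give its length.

Minimum one-way distance = 28 km.

There are 4! = 24 possible orderings.
Hub→N1→N2→N3→N4: 23+10+5+20 = 58
Hub→N1→N2→N4→N3: 23+10+15+20 = 68
Hub→N1→N3→N2→N4: 23+15+5+15 = 58
Hub→N1→N3→N4→N2: 23+15+20+15 = 73
Hub→N1→N4→N2→N3: 23+5+15+5 = 48
Hub→N1→N4→N3→N2: 23+5+20+5 = 53
Hub→N2→N1→N3→N4: 13+10+15+20 = 58
Hub→N2→N1→N4→N3: 13+10+5+20 = 48
Hub→N2→N3→N1→N4: 13+5+15+5 = 38
Hub→N2→N3→N4→N1: 13+5+20+5 = 43
Hub→N2→N4→N1→N3: 13+15+5+15 = 48
Hub→N2→N4→N3→N1: 13+15+20+15 = 63
Hub→N3→N1→N2→N4: 8+15+10+15 = 48
Hub→N3→N1→N4→N2: 8+15+5+15 = 43
… (10 more)
Hub→N3→N2→N1→N4: 8+5+10+5 = 28  ← best
The minimum is 28.
One shortest path: Hub → N3 → N2 → N1 → N4.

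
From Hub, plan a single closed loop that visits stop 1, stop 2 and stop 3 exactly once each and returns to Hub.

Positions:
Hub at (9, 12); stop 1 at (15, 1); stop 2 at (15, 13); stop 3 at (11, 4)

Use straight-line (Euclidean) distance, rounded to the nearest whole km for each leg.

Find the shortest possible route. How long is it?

Minimum total distance: 31 km.

There are 3 distinct closed tours to check (reversals are equivalent).
Hub - stop 1 - stop 2 - stop 3 - Hub: 13+12+10+8 = 43
Hub - stop 1 - stop 3 - stop 2 - Hub: 13+5+10+6 = 34
Hub - stop 2 - stop 1 - stop 3 - Hub: 6+12+5+8 = 31
The minimum is 31.
One optimal route: Hub → stop 2 → stop 1 → stop 3 → Hub (or its reverse).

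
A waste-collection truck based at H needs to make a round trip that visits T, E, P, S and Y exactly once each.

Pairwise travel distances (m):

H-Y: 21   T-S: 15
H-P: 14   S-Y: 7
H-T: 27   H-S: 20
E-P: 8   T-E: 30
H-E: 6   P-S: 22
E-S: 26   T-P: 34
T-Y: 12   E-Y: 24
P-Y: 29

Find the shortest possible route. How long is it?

With 5 stops there are 5!/2 = 60 distinct round trips (a route and its reverse cost the same).
H-T-E-P-S-Y-H: 27+30+8+22+7+21 = 115
H-T-E-P-Y-S-H: 27+30+8+29+7+20 = 121
H-T-E-S-P-Y-H: 27+30+26+22+29+21 = 155
H-T-E-S-Y-P-H: 27+30+26+7+29+14 = 133
H-T-E-Y-P-S-H: 27+30+24+29+22+20 = 152
H-T-E-Y-S-P-H: 27+30+24+7+22+14 = 124
H-T-P-E-S-Y-H: 27+34+8+26+7+21 = 123
H-T-P-E-Y-S-H: 27+34+8+24+7+20 = 120
H-T-P-S-E-Y-H: 27+34+22+26+24+21 = 154
H-T-P-S-Y-E-H: 27+34+22+7+24+6 = 120
H-T-P-Y-E-S-H: 27+34+29+24+26+20 = 160
H-T-P-Y-S-E-H: 27+34+29+7+26+6 = 129
H-T-S-E-P-Y-H: 27+15+26+8+29+21 = 126
H-T-S-E-Y-P-H: 27+15+26+24+29+14 = 135
… (46 more)
H-T-Y-S-P-E-H: 27+12+7+22+8+6 = 82  ← best
The minimum is 82.
One optimal route: H → T → Y → S → P → E → H (or its reverse).

Minimum total distance: 82 m.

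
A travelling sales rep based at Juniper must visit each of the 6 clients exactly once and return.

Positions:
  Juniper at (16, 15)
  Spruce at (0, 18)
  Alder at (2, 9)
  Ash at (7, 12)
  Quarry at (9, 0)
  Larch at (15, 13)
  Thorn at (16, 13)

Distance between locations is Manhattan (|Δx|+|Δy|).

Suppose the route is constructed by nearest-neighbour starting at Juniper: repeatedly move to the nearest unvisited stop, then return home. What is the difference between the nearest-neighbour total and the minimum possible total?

Juniper: Thorn=2, Larch=3, Ash=12, Spruce=19, Alder=20, Quarry=22 ⇒ Thorn
Thorn: Larch=1, Ash=10, Alder=18, Quarry=20, Spruce=21 ⇒ Larch
Larch: Ash=9, Alder=17, Quarry=19, Spruce=20 ⇒ Ash
Ash: Alder=8, Spruce=13, Quarry=14 ⇒ Alder
Alder: Spruce=11, Quarry=16 ⇒ Spruce
Spruce: Quarry=27 ⇒ Quarry
NN route Juniper → Thorn → Larch → Ash → Alder → Spruce → Quarry → Juniper costs 80.
Optimal: Juniper → Spruce → Alder → Quarry → Ash → Larch → Thorn → Juniper costs 72 (by enumerating all 360 distinct tours).
Excess = 80 − 72 = 8.

8 longer than the optimal tour.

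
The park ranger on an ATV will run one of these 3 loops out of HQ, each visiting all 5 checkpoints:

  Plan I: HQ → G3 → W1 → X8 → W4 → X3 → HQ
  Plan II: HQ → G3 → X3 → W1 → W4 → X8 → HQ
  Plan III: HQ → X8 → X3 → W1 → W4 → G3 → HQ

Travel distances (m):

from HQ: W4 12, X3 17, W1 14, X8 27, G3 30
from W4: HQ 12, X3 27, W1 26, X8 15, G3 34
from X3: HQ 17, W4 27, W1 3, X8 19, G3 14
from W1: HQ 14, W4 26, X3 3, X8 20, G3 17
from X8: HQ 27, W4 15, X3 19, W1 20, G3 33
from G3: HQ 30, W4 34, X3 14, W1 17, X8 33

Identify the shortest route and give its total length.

115 m — Plan II is the shortest.

Plan I: 30 + 17 + 20 + 15 + 27 + 17 = 126
Plan II: 30 + 14 + 3 + 26 + 15 + 27 = 115
Plan III: 27 + 19 + 3 + 26 + 34 + 30 = 139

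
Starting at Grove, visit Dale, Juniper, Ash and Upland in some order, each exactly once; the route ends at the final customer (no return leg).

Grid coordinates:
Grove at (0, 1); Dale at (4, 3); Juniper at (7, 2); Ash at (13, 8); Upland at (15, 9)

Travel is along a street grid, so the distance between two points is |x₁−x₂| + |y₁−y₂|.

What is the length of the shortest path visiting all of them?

There are 4! = 24 possible orderings.
Grove → Dale → Juniper → Ash → Upland: 6+4+12+3 = 25
Grove → Dale → Juniper → Upland → Ash: 6+4+15+3 = 28
Grove → Dale → Ash → Juniper → Upland: 6+14+12+15 = 47
Grove → Dale → Ash → Upland → Juniper: 6+14+3+15 = 38
Grove → Dale → Upland → Juniper → Ash: 6+17+15+12 = 50
Grove → Dale → Upland → Ash → Juniper: 6+17+3+12 = 38
Grove → Juniper → Dale → Ash → Upland: 8+4+14+3 = 29
Grove → Juniper → Dale → Upland → Ash: 8+4+17+3 = 32
Grove → Juniper → Ash → Dale → Upland: 8+12+14+17 = 51
Grove → Juniper → Ash → Upland → Dale: 8+12+3+17 = 40
Grove → Juniper → Upland → Dale → Ash: 8+15+17+14 = 54
Grove → Juniper → Upland → Ash → Dale: 8+15+3+14 = 40
Grove → Ash → Dale → Juniper → Upland: 20+14+4+15 = 53
Grove → Ash → Dale → Upland → Juniper: 20+14+17+15 = 66
… (10 more)
The minimum is 25.
One shortest path: Grove → Dale → Juniper → Ash → Upland.

Shortest open route: 25.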